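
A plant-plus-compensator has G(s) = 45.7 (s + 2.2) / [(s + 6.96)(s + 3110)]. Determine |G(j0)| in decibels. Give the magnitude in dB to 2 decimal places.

G(0) = 45.7 × 2.2 / (6.96 × 3110) = 0.0046448
20 log₁₀(0.0046448) = -46.661 dB

-46.66 dB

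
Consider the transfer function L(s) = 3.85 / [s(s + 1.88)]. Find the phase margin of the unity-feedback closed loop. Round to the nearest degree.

50°

Gain crossover: |L(jω)| = 1 at ω ≈ 1.57 rad/s.
∠L(j1.57) = −90° − arctan(1.57/1.88) ≈ -129.89°
PM = 180° + (-129.89°) = 50.11°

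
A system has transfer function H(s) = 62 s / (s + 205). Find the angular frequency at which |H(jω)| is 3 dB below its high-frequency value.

For a single-pole high-pass, the −3 dB point is at the pole: ω = 205 rad/s.

205 rad/s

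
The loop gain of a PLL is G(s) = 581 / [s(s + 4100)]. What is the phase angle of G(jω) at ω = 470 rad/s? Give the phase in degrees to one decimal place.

∠(j470 + 4100) = arctan(470/4100) = 6.54°
∠(j470) = 90.00°
∠G(j470) = − (6.54° + 90.00°) = -96.54°

-96.5°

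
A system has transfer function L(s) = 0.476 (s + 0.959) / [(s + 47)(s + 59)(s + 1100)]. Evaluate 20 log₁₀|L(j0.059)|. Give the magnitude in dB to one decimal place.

|j0.059 + 0.959| = √(0.059² + 0.959²) = 0.9608
|j0.059 + 47| = √(0.059² + 47²) = 47
|j0.059 + 59| = √(0.059² + 59²) = 59
|j0.059 + 1100| = √(0.059² + 1100²) = 1100
|L(j0.059)| = 0.476 × 0.9608 / (47 × 59 × 1100) = 1.4993e-07
20 log₁₀(1.4993e-07) = -136.48 dB

-136.5 dB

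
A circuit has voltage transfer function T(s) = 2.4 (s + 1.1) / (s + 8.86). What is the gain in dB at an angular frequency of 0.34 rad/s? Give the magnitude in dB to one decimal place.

|j0.34 + 1.1| = √(0.34² + 1.1²) = 1.151
|j0.34 + 8.86| = √(0.34² + 8.86²) = 8.867
|T(j0.34)| = 2.4 × 1.151 / 8.867 = 0.31165
20 log₁₀(0.31165) = -10.13 dB

-10.1 dB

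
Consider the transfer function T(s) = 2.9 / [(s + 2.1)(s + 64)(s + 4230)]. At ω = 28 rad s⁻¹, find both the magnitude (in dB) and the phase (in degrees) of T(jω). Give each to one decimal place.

|j28 + 2.1| = √(28² + 2.1²) = 28.08
|j28 + 64| = √(28² + 64²) = 69.86
|j28 + 4230| = √(28² + 4230²) = 4230
|T(j28)| = 2.9 / (28.08 × 69.86 × 4230) = 3.4951e-07
20 log₁₀(3.4951e-07) = -129.13 dB
∠(j28 + 2.1) = arctan(28/2.1) = 85.71°
∠(j28 + 64) = arctan(28/64) = 23.63°
∠(j28 + 4230) = arctan(28/4230) = 0.38°
∠T(j28) = − (85.71° + 23.63° + 0.38°) = -109.72°

|T| = -129.1 dB, ∠T = -109.7°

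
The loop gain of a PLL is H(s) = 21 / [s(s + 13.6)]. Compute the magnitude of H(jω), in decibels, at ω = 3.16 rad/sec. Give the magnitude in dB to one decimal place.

|j3.16 + 13.6| = √(3.16² + 13.6²) = 13.96
|j3.16| = 3.16
|H(j3.16)| = 21 / (13.96 × 3.16) = 0.47597
20 log₁₀(0.47597) = -6.45 dB

-6.4 dB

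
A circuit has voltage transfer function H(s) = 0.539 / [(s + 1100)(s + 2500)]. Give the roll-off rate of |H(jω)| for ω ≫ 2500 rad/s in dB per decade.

With 0 zeros and 2 poles, the high-frequency asymptotic slope is 20 × (0 − 2) = -40 dB/decade.

-40 dB/decade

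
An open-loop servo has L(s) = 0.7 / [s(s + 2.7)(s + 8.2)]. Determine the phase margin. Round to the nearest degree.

Gain crossover: |L(jω)| = 1 at ω ≈ 0.0316 rad/s.
∠L(j0.0316) = −90° − arctan(0.0316/2.7) − arctan(0.0316/8.2) ≈ -90.89°
PM = 180° + (-90.89°) = 89.11°

89°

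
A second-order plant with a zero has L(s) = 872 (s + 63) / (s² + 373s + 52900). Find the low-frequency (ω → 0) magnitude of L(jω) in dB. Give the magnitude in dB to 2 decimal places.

L(0) = 872 × 63 / 52900 = 1.0385
20 log₁₀(1.0385) = 0.328 dB

0.33 dB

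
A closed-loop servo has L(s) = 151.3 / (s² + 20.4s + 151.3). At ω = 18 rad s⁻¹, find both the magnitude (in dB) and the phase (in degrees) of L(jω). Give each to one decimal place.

|L| = -8.6 dB, ∠L = -115.2 deg

|(j18)² + 20.4(j18) + 151.3| = |-172.7 + j367.2| = 405.8
|L(j18)| = 151.3 / 405.8 = 0.37286
20 log₁₀(0.37286) = -8.57 dB
∠[(j18)² + 20.4(j18) + 151.3] = ∠[-172.7 + j367.2] = 115.19°
∠L(j18) = −115.19° = -115.19°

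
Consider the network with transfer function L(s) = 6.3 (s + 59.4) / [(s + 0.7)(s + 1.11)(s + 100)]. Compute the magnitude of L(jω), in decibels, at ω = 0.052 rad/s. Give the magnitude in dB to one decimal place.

|j0.052 + 59.4| = √(0.052² + 59.4²) = 59.4
|j0.052 + 0.7| = √(0.052² + 0.7²) = 0.7019
|j0.052 + 1.11| = √(0.052² + 1.11²) = 1.111
|j0.052 + 100| = √(0.052² + 100²) = 100
|L(j0.052)| = 6.3 × 59.4 / (0.7019 × 1.111 × 100) = 4.7977
20 log₁₀(4.7977) = 13.62 dB

13.6 dB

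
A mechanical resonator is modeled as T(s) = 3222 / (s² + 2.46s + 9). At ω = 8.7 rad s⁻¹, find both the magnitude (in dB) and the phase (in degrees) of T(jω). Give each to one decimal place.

|T| = 33.3 dB, ∠T = -162.2 deg

|(j8.7)² + 2.46(j8.7) + 9| = |-66.69 + j21.402| = 70.04
|T(j8.7)| = 3222 / 70.04 = 46.002
20 log₁₀(46.002) = 33.26 dB
∠[(j8.7)² + 2.46(j8.7) + 9] = ∠[-66.69 + j21.402] = 162.21°
∠T(j8.7) = −162.21° = -162.21°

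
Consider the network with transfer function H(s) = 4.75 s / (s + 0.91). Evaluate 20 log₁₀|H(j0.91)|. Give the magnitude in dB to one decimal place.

|j0.91| = 0.91
|j0.91 + 0.91| = √(0.91² + 0.91²) = 1.287
|H(j0.91)| = 4.75 × 0.91 / 1.287 = 3.3588
20 log₁₀(3.3588) = 10.52 dB

10.5 dB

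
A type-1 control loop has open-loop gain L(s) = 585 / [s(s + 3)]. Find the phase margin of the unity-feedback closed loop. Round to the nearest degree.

Gain crossover: |L(jω)| = 1 at ω ≈ 24.1 rad/s.
∠L(j24.1) = −90° − arctan(24.1/3) ≈ -172.90°
PM = 180° + (-172.90°) = 7.10°

7°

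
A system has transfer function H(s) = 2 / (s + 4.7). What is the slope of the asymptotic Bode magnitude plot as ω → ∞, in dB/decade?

With 0 zeros and 1 pole, the high-frequency asymptotic slope is 20 × (0 − 1) = -20 dB/decade.

-20 dB/decade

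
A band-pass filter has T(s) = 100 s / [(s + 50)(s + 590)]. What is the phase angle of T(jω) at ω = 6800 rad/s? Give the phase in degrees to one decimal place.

-84.6°

∠(j6800) = 90.00°
∠(j6800 + 50) = arctan(6800/50) = 89.58°
∠(j6800 + 590) = arctan(6800/590) = 85.04°
∠T(j6800) = 90.00° − (89.58° + 85.04°) = -84.62°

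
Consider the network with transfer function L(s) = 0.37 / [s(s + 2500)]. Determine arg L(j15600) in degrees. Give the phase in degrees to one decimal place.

∠(j15600 + 2500) = arctan(15600/2500) = 80.90°
∠(j15600) = 90.00°
∠L(j15600) = − (80.90° + 90.00°) = -170.90°

-170.9°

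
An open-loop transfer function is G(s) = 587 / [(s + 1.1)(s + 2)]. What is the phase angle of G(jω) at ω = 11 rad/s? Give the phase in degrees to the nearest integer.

-164°

∠(j11 + 1.1) = arctan(11/1.1) = 84.29°
∠(j11 + 2) = arctan(11/2) = 79.70°
∠G(j11) = − (84.29° + 79.70°) = -163.98°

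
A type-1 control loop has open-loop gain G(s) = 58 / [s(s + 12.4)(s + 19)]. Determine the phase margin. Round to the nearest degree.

88°

Gain crossover: |G(jω)| = 1 at ω ≈ 0.246 rad/sec.
∠G(j0.246) = −90° − arctan(0.246/12.4) − arctan(0.246/19) ≈ -91.88°
PM = 180° + (-91.88°) = 88.12°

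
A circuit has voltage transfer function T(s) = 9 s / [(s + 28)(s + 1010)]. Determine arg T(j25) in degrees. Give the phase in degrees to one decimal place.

46.8 deg

∠(j25) = 90.00°
∠(j25 + 28) = arctan(25/28) = 41.76°
∠(j25 + 1010) = arctan(25/1010) = 1.42°
∠T(j25) = 90.00° − (41.76° + 1.42°) = 46.82°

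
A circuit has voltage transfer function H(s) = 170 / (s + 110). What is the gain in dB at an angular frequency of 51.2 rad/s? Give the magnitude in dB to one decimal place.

2.9 dB

|j51.2 + 110| = √(51.2² + 110²) = 121.3
|H(j51.2)| = 170 / 121.3 = 1.4011
20 log₁₀(1.4011) = 2.93 dB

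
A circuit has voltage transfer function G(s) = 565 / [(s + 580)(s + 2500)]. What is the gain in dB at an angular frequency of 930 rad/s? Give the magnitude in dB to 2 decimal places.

|j930 + 580| = √(930² + 580²) = 1096
|j930 + 2500| = √(930² + 2500²) = 2667
|G(j930)| = 565 / (1096 × 2667) = 0.00019326
20 log₁₀(0.00019326) = -74.277 dB

-74.28 dB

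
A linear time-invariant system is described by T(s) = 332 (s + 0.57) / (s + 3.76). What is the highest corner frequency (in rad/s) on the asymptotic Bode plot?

3.76 rad/s

Break frequencies occur at each pole and zero magnitude: 0.57 rad/s, 3.76 rad/s.
The highest is 3.76 rad/s.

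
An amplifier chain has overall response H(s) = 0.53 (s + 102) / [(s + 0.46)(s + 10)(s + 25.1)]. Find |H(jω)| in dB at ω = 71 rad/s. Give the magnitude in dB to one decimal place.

-75.3 dB

|j71 + 102| = √(71² + 102²) = 124.3
|j71 + 0.46| = √(71² + 0.46²) = 71
|j71 + 10| = √(71² + 10²) = 71.7
|j71 + 25.1| = √(71² + 25.1²) = 75.31
|H(j71)| = 0.53 × 124.3 / (71 × 71.7 × 75.31) = 0.00017181
20 log₁₀(0.00017181) = -75.30 dB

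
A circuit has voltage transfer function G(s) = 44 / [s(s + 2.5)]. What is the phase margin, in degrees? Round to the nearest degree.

Gain crossover: |G(jω)| = 1 at ω ≈ 6.4 rad s⁻¹.
∠G(j6.4) = −90° − arctan(6.4/2.5) ≈ -158.67°
PM = 180° + (-158.67°) = 21.33°

21°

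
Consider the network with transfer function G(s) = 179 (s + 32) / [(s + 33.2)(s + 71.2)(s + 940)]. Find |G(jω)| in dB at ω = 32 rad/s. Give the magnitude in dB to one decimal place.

|j32 + 32| = √(32² + 32²) = 45.25
|j32 + 33.2| = √(32² + 33.2²) = 46.11
|j32 + 71.2| = √(32² + 71.2²) = 78.06
|j32 + 940| = √(32² + 940²) = 940.5
|G(j32)| = 179 × 45.25 / (46.11 × 78.06 × 940.5) = 0.0023928
20 log₁₀(0.0023928) = -52.42 dB

-52.4 dB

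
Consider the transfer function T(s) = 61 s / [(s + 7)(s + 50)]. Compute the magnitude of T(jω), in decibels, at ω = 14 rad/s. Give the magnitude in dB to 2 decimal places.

|j14| = 14
|j14 + 7| = √(14² + 7²) = 15.65
|j14 + 50| = √(14² + 50²) = 51.92
|T(j14)| = 61 × 14 / (15.65 × 51.92) = 1.0508
20 log₁₀(1.0508) = 0.430 dB

0.43 dB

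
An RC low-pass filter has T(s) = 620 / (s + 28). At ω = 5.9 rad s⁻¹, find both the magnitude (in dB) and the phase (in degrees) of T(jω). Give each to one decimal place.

|T| = 26.7 dB, ∠T = -11.9 deg

|j5.9 + 28| = √(5.9² + 28²) = 28.61
|T(j5.9)| = 620 / 28.61 = 21.667
20 log₁₀(21.667) = 26.72 dB
∠(j5.9 + 28) = arctan(5.9/28) = 11.90°
∠T(j5.9) = −11.90° = -11.90°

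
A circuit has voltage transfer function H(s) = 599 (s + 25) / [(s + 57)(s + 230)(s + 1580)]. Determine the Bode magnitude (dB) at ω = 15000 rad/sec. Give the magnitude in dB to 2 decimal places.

|j15000 + 25| = √(15000² + 25²) = 1.5e+04
|j15000 + 57| = √(15000² + 57²) = 1.5e+04
|j15000 + 230| = √(15000² + 230²) = 1.5e+04
|j15000 + 1580| = √(15000² + 1580²) = 1.508e+04
|H(j15000)| = 599 × 1.5e+04 / (1.5e+04 × 1.5e+04 × 1.508e+04) = 2.6472e-06
20 log₁₀(2.6472e-06) = -111.544 dB

-111.54 dB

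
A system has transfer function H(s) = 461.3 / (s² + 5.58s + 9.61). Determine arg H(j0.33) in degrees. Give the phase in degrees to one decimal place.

-11.0°

∠[(j0.33)² + 5.58(j0.33) + 9.61] = ∠[9.5011 + j1.8414] = 10.97°
∠H(j0.33) = −10.97° = -10.97°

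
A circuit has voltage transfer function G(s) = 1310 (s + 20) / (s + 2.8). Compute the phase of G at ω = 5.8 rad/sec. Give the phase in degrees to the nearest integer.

-48 deg

∠(j5.8 + 20) = arctan(5.8/20) = 16.17°
∠(j5.8 + 2.8) = arctan(5.8/2.8) = 64.23°
∠G(j5.8) = 16.17° − 64.23° = -48.06°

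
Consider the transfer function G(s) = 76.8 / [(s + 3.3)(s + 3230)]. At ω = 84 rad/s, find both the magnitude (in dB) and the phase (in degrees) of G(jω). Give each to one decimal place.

|j84 + 3.3| = √(84² + 3.3²) = 84.06
|j84 + 3230| = √(84² + 3230²) = 3231
|G(j84)| = 76.8 / (84.06 × 3231) = 0.00028275
20 log₁₀(0.00028275) = -70.97 dB
∠(j84 + 3.3) = arctan(84/3.3) = 87.75°
∠(j84 + 3230) = arctan(84/3230) = 1.49°
∠G(j84) = − (87.75° + 1.49°) = -89.24°

|G| = -71.0 dB, ∠G = -89.2 deg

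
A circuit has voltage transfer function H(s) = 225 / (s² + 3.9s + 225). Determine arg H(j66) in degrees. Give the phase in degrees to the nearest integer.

∠[(j66)² + 3.9(j66) + 225] = ∠[-4131 + j257.4] = 176.43°
∠H(j66) = −176.43° = -176.43°

-176°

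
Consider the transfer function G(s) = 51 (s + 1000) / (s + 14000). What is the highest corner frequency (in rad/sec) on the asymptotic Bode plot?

14000 rad/sec

Break frequencies occur at each pole and zero magnitude: 1000 rad/sec, 14000 rad/sec.
The highest is 14000 rad/sec.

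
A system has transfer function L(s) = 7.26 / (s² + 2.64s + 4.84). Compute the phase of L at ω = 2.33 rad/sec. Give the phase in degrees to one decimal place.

∠[(j2.33)² + 2.64(j2.33) + 4.84] = ∠[-0.5889 + j6.1512] = 95.47°
∠L(j2.33) = −95.47° = -95.47°

-95.5°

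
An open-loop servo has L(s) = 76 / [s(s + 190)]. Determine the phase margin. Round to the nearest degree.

90°

Gain crossover: |L(jω)| = 1 at ω ≈ 0.4 rad/s.
∠L(j0.4) = −90° − arctan(0.4/190) ≈ -90.12°
PM = 180° + (-90.12°) = 89.88°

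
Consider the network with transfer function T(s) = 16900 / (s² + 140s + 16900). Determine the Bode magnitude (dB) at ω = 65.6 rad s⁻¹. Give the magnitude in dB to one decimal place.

|(j65.6)² + 140(j65.6) + 16900| = |12597 + j9184| = 1.559e+04
|T(j65.6)| = 16900 / 1.559e+04 = 1.0841
20 log₁₀(1.0841) = 0.70 dB

0.7 dB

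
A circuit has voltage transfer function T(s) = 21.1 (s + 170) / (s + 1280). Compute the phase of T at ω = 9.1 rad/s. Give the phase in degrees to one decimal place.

∠(j9.1 + 170) = arctan(9.1/170) = 3.06°
∠(j9.1 + 1280) = arctan(9.1/1280) = 0.41°
∠T(j9.1) = 3.06° − 0.41° = 2.66°

2.7°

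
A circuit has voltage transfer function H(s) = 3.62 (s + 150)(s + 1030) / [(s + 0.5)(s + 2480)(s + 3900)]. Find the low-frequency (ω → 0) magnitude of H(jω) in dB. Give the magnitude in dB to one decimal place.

H(0) = 3.62 × 150 × 1030 / (0.5 × 2480 × 3900) = 0.11565
20 log₁₀(0.11565) = -18.74 dB

-18.7 dB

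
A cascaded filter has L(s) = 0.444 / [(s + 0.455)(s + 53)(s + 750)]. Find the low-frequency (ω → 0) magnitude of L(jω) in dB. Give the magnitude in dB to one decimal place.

L(0) = 0.444 / (0.455 × 53 × 750) = 2.4549e-05
20 log₁₀(2.4549e-05) = -92.20 dB

-92.2 dB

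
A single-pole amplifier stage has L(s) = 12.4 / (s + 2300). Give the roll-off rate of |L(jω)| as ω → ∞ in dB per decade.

-20 dB/decade

With 0 zeros and 1 pole, the high-frequency asymptotic slope is 20 × (0 − 1) = -20 dB/decade.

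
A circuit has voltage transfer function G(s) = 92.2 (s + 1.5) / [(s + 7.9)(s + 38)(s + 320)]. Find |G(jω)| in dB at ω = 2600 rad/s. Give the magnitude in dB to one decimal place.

-97.4 dB

|j2600 + 1.5| = √(2600² + 1.5²) = 2600
|j2600 + 7.9| = √(2600² + 7.9²) = 2600
|j2600 + 38| = √(2600² + 38²) = 2600
|j2600 + 320| = √(2600² + 320²) = 2620
|G(j2600)| = 92.2 × 2600 / (2600 × 2600 × 2620) = 1.3535e-05
20 log₁₀(1.3535e-05) = -97.37 dB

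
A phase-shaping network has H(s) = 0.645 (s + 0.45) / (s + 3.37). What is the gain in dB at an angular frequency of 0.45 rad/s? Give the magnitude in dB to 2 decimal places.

-18.36 dB

|j0.45 + 0.45| = √(0.45² + 0.45²) = 0.6364
|j0.45 + 3.37| = √(0.45² + 3.37²) = 3.4
|H(j0.45)| = 0.645 × 0.6364 / 3.4 = 0.12073
20 log₁₀(0.12073) = -18.364 dB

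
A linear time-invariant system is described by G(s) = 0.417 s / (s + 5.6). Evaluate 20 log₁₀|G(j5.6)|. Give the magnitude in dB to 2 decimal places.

|j5.6| = 5.6
|j5.6 + 5.6| = √(5.6² + 5.6²) = 7.92
|G(j5.6)| = 0.417 × 5.6 / 7.92 = 0.29486
20 log₁₀(0.29486) = -10.608 dB

-10.61 dB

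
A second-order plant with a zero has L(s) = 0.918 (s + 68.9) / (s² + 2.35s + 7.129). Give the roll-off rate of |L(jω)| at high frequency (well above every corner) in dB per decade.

-20 dB/decade

With 1 zero and 2 poles, the high-frequency asymptotic slope is 20 × (1 − 2) = -20 dB/decade.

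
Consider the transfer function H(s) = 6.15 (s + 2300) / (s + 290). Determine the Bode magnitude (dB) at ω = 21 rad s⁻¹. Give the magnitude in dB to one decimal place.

33.7 dB

|j21 + 2300| = √(21² + 2300²) = 2300
|j21 + 290| = √(21² + 290²) = 290.8
|H(j21)| = 6.15 × 2300 / 290.8 = 48.651
20 log₁₀(48.651) = 33.74 dB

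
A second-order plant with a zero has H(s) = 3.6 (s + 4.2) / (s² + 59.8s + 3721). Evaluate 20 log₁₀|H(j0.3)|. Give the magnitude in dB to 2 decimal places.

|j0.3 + 4.2| = √(0.3² + 4.2²) = 4.211
|(j0.3)² + 59.8(j0.3) + 3721| = |3720.9 + j17.94| = 3721
|H(j0.3)| = 3.6 × 4.211 / 3721 = 0.0040738
20 log₁₀(0.0040738) = -47.800 dB

-47.80 dB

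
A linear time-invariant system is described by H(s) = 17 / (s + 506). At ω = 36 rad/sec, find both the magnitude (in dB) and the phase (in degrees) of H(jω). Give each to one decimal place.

|H| = -29.5 dB, ∠H = -4.1°

|j36 + 506| = √(36² + 506²) = 507.3
|H(j36)| = 17 / 507.3 = 0.033512
20 log₁₀(0.033512) = -29.50 dB
∠(j36 + 506) = arctan(36/506) = 4.07°
∠H(j36) = −4.07° = -4.07°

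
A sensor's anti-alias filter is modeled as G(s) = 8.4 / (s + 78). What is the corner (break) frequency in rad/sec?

78 rad/sec

The single real pole at s = −78 gives a corner at ω = 78 rad/sec.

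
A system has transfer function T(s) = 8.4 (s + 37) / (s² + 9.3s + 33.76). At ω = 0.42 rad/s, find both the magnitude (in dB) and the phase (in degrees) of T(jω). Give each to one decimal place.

|T| = 19.3 dB, ∠T = -6.0°

|j0.42 + 37| = √(0.42² + 37²) = 37
|(j0.42)² + 9.3(j0.42) + 33.76| = |33.584 + j3.906| = 33.81
|T(j0.42)| = 8.4 × 37 / 33.81 = 9.1931
20 log₁₀(9.1931) = 19.27 dB
∠(j0.42 + 37) = arctan(0.42/37) = 0.65°
∠[(j0.42)² + 9.3(j0.42) + 33.76] = ∠[33.584 + j3.906] = 6.63°
∠T(j0.42) = 0.65° − 6.63° = -5.98°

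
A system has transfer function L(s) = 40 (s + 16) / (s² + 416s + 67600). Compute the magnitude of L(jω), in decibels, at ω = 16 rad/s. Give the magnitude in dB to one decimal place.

-37.5 dB

|j16 + 16| = √(16² + 16²) = 22.63
|(j16)² + 416(j16) + 67600| = |67344 + j6656| = 6.767e+04
|L(j16)| = 40 × 22.63 / 6.767e+04 = 0.013375
20 log₁₀(0.013375) = -37.47 dB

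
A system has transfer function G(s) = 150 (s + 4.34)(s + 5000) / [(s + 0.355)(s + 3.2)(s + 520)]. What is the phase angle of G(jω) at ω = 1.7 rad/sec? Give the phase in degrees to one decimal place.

∠(j1.7 + 4.34) = arctan(1.7/4.34) = 21.39°
∠(j1.7 + 5000) = arctan(1.7/5000) = 0.02°
∠(j1.7 + 0.355) = arctan(1.7/0.355) = 78.20°
∠(j1.7 + 3.2) = arctan(1.7/3.2) = 27.98°
∠(j1.7 + 520) = arctan(1.7/520) = 0.19°
∠G(j1.7) = 21.39° + 0.02° − (78.20° + 27.98° + 0.19°) = -84.96°

-85.0°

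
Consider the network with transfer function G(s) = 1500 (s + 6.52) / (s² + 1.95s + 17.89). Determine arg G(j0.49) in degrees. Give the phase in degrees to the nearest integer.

∠(j0.49 + 6.52) = arctan(0.49/6.52) = 4.30°
∠[(j0.49)² + 1.95(j0.49) + 17.89] = ∠[17.65 + j0.9555] = 3.10°
∠G(j0.49) = 4.30° − 3.10° = 1.20°

1°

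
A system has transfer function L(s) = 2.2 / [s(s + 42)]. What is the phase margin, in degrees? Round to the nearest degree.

Gain crossover: |L(jω)| = 1 at ω ≈ 0.0524 rad s⁻¹.
∠L(j0.0524) = −90° − arctan(0.0524/42) ≈ -90.07°
PM = 180° + (-90.07°) = 89.93°

90°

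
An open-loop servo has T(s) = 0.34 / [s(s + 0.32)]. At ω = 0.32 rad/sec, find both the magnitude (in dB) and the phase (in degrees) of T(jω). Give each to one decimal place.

|j0.32 + 0.32| = √(0.32² + 0.32²) = 0.4525
|j0.32| = 0.32
|T(j0.32)| = 0.34 / (0.4525 × 0.32) = 2.3478
20 log₁₀(2.3478) = 7.41 dB
∠(j0.32 + 0.32) = arctan(0.32/0.32) = 45.00°
∠(j0.32) = 90.00°
∠T(j0.32) = − (45.00° + 90.00°) = -135.00°

|T| = 7.4 dB, ∠T = -135.0 deg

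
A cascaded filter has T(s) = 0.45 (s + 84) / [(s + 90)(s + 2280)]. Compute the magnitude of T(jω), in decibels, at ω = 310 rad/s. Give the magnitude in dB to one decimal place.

|j310 + 84| = √(310² + 84²) = 321.2
|j310 + 90| = √(310² + 90²) = 322.8
|j310 + 2280| = √(310² + 2280²) = 2301
|T(j310)| = 0.45 × 321.2 / (322.8 × 2301) = 0.00019459
20 log₁₀(0.00019459) = -74.22 dB

-74.2 dB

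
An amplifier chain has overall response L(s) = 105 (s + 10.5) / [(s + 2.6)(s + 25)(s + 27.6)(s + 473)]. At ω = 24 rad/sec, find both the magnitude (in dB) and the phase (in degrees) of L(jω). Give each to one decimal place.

|L| = -74.4 dB, ∠L = -105.2°

|j24 + 10.5| = √(24² + 10.5²) = 26.2
|j24 + 2.6| = √(24² + 2.6²) = 24.14
|j24 + 25| = √(24² + 25²) = 34.66
|j24 + 27.6| = √(24² + 27.6²) = 36.58
|j24 + 473| = √(24² + 473²) = 473.6
|L(j24)| = 105 × 26.2 / (24.14 × 34.66 × 36.58 × 473.6) = 0.0001898
20 log₁₀(0.0001898) = -74.43 dB
∠(j24 + 10.5) = arctan(24/10.5) = 66.37°
∠(j24 + 2.6) = arctan(24/2.6) = 83.82°
∠(j24 + 25) = arctan(24/25) = 43.83°
∠(j24 + 27.6) = arctan(24/27.6) = 41.01°
∠(j24 + 473) = arctan(24/473) = 2.90°
∠L(j24) = 66.37° − (83.82° + 43.83° + 41.01° + 2.90°) = -105.19°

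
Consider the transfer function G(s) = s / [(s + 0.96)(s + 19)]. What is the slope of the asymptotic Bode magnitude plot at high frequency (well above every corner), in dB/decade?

With 1 zero and 2 poles, the high-frequency asymptotic slope is 20 × (1 − 2) = -20 dB/decade.

-20 dB/decade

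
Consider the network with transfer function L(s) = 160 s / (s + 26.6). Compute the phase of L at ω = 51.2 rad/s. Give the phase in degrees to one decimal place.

27.5 deg

∠(j51.2) = 90.00°
∠(j51.2 + 26.6) = arctan(51.2/26.6) = 62.55°
∠L(j51.2) = 90.00° − 62.55° = 27.45°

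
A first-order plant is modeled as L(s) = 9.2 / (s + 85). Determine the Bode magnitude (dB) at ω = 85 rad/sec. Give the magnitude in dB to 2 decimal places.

-22.32 dB

|j85 + 85| = √(85² + 85²) = 120.2
|L(j85)| = 9.2 / 120.2 = 0.076534
20 log₁₀(0.076534) = -22.323 dB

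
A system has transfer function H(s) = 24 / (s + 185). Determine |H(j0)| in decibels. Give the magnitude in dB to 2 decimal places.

H(0) = 24 / 185 = 0.12973
20 log₁₀(0.12973) = -17.739 dB

-17.74 dB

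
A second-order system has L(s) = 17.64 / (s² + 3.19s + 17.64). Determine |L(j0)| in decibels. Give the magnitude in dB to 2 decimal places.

0.00 dB

L(0) = 17.64 / 17.64 = 1
20 log₁₀(1) = 0.000 dB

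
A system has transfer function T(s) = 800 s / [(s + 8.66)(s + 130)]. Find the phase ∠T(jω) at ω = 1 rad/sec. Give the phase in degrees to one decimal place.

∠(j1) = 90.00°
∠(j1 + 8.66) = arctan(1/8.66) = 6.59°
∠(j1 + 130) = arctan(1/130) = 0.44°
∠T(j1) = 90.00° − (6.59° + 0.44°) = 82.97°

83.0 deg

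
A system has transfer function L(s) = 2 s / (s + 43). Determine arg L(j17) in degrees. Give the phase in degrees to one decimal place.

∠(j17) = 90.00°
∠(j17 + 43) = arctan(17/43) = 21.57°
∠L(j17) = 90.00° − 21.57° = 68.43°

68.4 deg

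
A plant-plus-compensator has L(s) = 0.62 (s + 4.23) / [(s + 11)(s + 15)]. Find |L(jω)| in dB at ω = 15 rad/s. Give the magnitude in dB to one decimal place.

|j15 + 4.23| = √(15² + 4.23²) = 15.59
|j15 + 11| = √(15² + 11²) = 18.6
|j15 + 15| = √(15² + 15²) = 21.21
|L(j15)| = 0.62 × 15.59 / (18.6 × 21.21) = 0.024488
20 log₁₀(0.024488) = -32.22 dB

-32.2 dB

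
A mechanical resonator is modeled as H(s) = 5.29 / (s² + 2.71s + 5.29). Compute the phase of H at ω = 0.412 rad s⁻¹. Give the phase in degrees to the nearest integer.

-12 deg

∠[(j0.412)² + 2.71(j0.412) + 5.29] = ∠[5.1203 + j1.1165] = 12.30°
∠H(j0.412) = −12.30° = -12.30°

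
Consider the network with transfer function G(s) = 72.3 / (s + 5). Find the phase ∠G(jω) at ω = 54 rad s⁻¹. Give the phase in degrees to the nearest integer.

∠(j54 + 5) = arctan(54/5) = 84.71°
∠G(j54) = −84.71° = -84.71°

-85°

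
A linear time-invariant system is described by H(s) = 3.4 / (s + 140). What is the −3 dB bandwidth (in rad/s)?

140 rad/s

For a single-pole low-pass, the −3 dB point is at the pole: ω = 140 rad/s.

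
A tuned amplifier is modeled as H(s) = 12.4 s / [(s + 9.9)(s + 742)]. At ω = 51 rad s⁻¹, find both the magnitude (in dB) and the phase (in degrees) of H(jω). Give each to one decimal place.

|H| = -35.7 dB, ∠H = 7.1°

|j51| = 51
|j51 + 9.9| = √(51² + 9.9²) = 51.95
|j51 + 742| = √(51² + 742²) = 743.8
|H(j51)| = 12.4 × 51 / (51.95 × 743.8) = 0.016367
20 log₁₀(0.016367) = -35.72 dB
∠(j51) = 90.00°
∠(j51 + 9.9) = arctan(51/9.9) = 79.01°
∠(j51 + 742) = arctan(51/742) = 3.93°
∠H(j51) = 90.00° − (79.01° + 3.93°) = 7.05°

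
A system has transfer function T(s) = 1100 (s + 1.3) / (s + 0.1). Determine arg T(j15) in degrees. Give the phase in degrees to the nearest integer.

-5 deg

∠(j15 + 1.3) = arctan(15/1.3) = 85.05°
∠(j15 + 0.1) = arctan(15/0.1) = 89.62°
∠T(j15) = 85.05° − 89.62° = -4.57°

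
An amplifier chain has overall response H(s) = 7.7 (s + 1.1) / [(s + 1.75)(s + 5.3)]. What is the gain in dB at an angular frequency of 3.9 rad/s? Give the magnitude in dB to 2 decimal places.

0.90 dB

|j3.9 + 1.1| = √(3.9² + 1.1²) = 4.052
|j3.9 + 1.75| = √(3.9² + 1.75²) = 4.275
|j3.9 + 5.3| = √(3.9² + 5.3²) = 6.58
|H(j3.9)| = 7.7 × 4.052 / (4.275 × 6.58) = 1.1093
20 log₁₀(1.1093) = 0.901 dB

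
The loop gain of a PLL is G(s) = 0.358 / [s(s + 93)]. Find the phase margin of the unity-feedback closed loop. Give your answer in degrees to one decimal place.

Gain crossover: |G(jω)| = 1 at ω ≈ 0.00385 rad/s.
∠G(j0.00385) = −90° − arctan(0.00385/93) ≈ -90.00°
PM = 180° + (-90.00°) = 90.00°

90.0°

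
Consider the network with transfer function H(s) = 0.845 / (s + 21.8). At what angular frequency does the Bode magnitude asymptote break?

The single real pole at s = −21.8 gives a corner at ω = 21.8 rad/s.

21.8 rad/s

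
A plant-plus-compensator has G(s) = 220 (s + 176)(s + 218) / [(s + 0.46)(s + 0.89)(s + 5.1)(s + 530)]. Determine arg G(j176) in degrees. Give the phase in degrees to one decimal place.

-202.4°

∠(j176 + 176) = arctan(176/176) = 45.00°
∠(j176 + 218) = arctan(176/218) = 38.92°
∠(j176 + 0.46) = arctan(176/0.46) = 89.85°
∠(j176 + 0.89) = arctan(176/0.89) = 89.71°
∠(j176 + 5.1) = arctan(176/5.1) = 88.34°
∠(j176 + 530) = arctan(176/530) = 18.37°
∠G(j176) = 45.00° + 38.92° − (89.85° + 89.71° + 88.34° + 18.37°) = -202.36°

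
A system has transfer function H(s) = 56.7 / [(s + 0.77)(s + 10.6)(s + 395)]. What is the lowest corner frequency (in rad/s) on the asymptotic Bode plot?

0.77 rad/s

Break frequencies occur at each pole and zero magnitude: 0.77 rad/s, 10.6 rad/s, 395 rad/s.
The lowest is 0.77 rad/s.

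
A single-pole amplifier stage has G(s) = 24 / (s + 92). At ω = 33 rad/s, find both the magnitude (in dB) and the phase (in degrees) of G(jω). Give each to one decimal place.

|G| = -12.2 dB, ∠G = -19.7°

|j33 + 92| = √(33² + 92²) = 97.74
|G(j33)| = 24 / 97.74 = 0.24555
20 log₁₀(0.24555) = -12.20 dB
∠(j33 + 92) = arctan(33/92) = 19.73°
∠G(j33) = −19.73° = -19.73°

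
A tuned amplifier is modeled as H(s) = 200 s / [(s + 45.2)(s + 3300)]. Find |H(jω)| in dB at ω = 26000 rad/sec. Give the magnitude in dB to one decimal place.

|j26000| = 2.6e+04
|j26000 + 45.2| = √(26000² + 45.2²) = 2.6e+04
|j26000 + 3300| = √(26000² + 3300²) = 2.621e+04
|H(j26000)| = 200 × 2.6e+04 / (2.6e+04 × 2.621e+04) = 0.0076311
20 log₁₀(0.0076311) = -42.35 dB

-42.3 dB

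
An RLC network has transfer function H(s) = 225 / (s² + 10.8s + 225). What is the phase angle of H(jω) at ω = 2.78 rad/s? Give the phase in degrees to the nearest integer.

-8°

∠[(j2.78)² + 10.8(j2.78) + 225] = ∠[217.27 + j30.024] = 7.87°
∠H(j2.78) = −7.87° = -7.87°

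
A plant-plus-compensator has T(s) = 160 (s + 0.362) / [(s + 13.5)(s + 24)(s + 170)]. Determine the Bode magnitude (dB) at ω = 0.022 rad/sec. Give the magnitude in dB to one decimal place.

|j0.022 + 0.362| = √(0.022² + 0.362²) = 0.3627
|j0.022 + 13.5| = √(0.022² + 13.5²) = 13.5
|j0.022 + 24| = √(0.022² + 24²) = 24
|j0.022 + 170| = √(0.022² + 170²) = 170
|T(j0.022)| = 160 × 0.3627 / (13.5 × 24 × 170) = 0.0010535
20 log₁₀(0.0010535) = -59.55 dB

-59.5 dB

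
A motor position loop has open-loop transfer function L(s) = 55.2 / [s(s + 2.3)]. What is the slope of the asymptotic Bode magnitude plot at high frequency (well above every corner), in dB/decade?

With 0 zeros and 2 poles, the high-frequency asymptotic slope is 20 × (0 − 2) = -40 dB/decade.

-40 dB/decade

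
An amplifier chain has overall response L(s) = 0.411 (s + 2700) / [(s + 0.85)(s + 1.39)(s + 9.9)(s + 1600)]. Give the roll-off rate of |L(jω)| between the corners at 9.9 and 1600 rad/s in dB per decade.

In this band the factors already past their corner are: pole at 0.85, pole at 1.39, pole at 9.9; net slope = -60 dB/decade.

-60 dB/decade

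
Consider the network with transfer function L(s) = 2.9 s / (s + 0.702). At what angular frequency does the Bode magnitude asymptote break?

0.702 rad/s

The single real pole at s = −0.702 gives a corner at ω = 0.702 rad/s.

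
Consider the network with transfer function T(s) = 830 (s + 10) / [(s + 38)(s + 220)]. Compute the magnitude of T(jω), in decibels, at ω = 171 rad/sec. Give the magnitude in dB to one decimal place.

9.3 dB

|j171 + 10| = √(171² + 10²) = 171.3
|j171 + 38| = √(171² + 38²) = 175.2
|j171 + 220| = √(171² + 220²) = 278.6
|T(j171)| = 830 × 171.3 / (175.2 × 278.6) = 2.9128
20 log₁₀(2.9128) = 9.29 dB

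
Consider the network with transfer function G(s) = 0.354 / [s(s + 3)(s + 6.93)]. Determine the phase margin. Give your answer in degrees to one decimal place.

89.5°

Gain crossover: |G(jω)| = 1 at ω ≈ 0.017 rad/s.
∠G(j0.017) = −90° − arctan(0.017/3) − arctan(0.017/6.93) ≈ -90.47°
PM = 180° + (-90.47°) = 89.53°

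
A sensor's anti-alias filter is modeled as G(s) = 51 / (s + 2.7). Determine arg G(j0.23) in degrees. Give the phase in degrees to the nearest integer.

-5 deg

∠(j0.23 + 2.7) = arctan(0.23/2.7) = 4.87°
∠G(j0.23) = −4.87° = -4.87°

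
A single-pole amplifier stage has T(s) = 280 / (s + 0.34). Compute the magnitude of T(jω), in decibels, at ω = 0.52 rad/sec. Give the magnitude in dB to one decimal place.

53.1 dB

|j0.52 + 0.34| = √(0.52² + 0.34²) = 0.6213
|T(j0.52)| = 280 / 0.6213 = 450.68
20 log₁₀(450.68) = 53.08 dB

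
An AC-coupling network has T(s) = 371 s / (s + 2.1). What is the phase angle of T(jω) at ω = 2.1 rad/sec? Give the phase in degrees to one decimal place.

∠(j2.1) = 90.00°
∠(j2.1 + 2.1) = arctan(2.1/2.1) = 45.00°
∠T(j2.1) = 90.00° − 45.00° = 45.00°

45.0°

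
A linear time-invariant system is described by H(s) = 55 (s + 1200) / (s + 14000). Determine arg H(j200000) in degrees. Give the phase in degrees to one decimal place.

∠(j200000 + 1200) = arctan(200000/1200) = 89.66°
∠(j200000 + 14000) = arctan(200000/14000) = 86.00°
∠H(j200000) = 89.66° − 86.00° = 3.66°

3.7°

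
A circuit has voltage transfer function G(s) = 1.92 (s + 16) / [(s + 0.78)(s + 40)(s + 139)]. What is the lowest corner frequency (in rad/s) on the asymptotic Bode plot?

0.78 rad/s

Break frequencies occur at each pole and zero magnitude: 0.78 rad/s, 16 rad/s, 40 rad/s, 139 rad/s.
The lowest is 0.78 rad/s.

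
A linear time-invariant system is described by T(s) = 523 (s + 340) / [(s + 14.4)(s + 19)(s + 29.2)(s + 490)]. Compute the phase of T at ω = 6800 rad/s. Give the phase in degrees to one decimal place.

-268.2°

∠(j6800 + 340) = arctan(6800/340) = 87.14°
∠(j6800 + 14.4) = arctan(6800/14.4) = 89.88°
∠(j6800 + 19) = arctan(6800/19) = 89.84°
∠(j6800 + 29.2) = arctan(6800/29.2) = 89.75°
∠(j6800 + 490) = arctan(6800/490) = 85.88°
∠T(j6800) = 87.14° − (89.88° + 89.84° + 89.75° + 85.88°) = -268.21°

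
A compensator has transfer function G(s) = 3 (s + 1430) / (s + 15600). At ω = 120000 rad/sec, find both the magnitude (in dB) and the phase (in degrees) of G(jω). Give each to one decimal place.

|j120000 + 1430| = √(120000² + 1430²) = 1.2e+05
|j120000 + 15600| = √(120000² + 15600²) = 1.21e+05
|G(j120000)| = 3 × 1.2e+05 / 1.21e+05 = 2.9752
20 log₁₀(2.9752) = 9.47 dB
∠(j120000 + 1430) = arctan(120000/1430) = 89.32°
∠(j120000 + 15600) = arctan(120000/15600) = 82.59°
∠G(j120000) = 89.32° − 82.59° = 6.72°

|G| = 9.5 dB, ∠G = 6.7°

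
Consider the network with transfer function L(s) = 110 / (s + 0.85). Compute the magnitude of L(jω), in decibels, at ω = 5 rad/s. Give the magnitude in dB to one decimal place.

26.7 dB

|j5 + 0.85| = √(5² + 0.85²) = 5.072
|L(j5)| = 110 / 5.072 = 21.689
20 log₁₀(21.689) = 26.72 dB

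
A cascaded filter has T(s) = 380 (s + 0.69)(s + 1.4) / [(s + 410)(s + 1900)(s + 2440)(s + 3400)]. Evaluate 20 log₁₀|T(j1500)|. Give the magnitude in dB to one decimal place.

-93.4 dB

|j1500 + 0.69| = √(1500² + 0.69²) = 1500
|j1500 + 1.4| = √(1500² + 1.4²) = 1500
|j1500 + 410| = √(1500² + 410²) = 1555
|j1500 + 1900| = √(1500² + 1900²) = 2421
|j1500 + 2440| = √(1500² + 2440²) = 2864
|j1500 + 3400| = √(1500² + 3400²) = 3716
|T(j1500)| = 380 × 1500 × 1500 / (1555 × 2421 × 2864 × 3716) = 2.1339e-05
20 log₁₀(2.1339e-05) = -93.42 dB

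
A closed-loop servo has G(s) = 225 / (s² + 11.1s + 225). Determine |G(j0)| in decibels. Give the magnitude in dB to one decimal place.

G(0) = 225 / 225 = 1
20 log₁₀(1) = 0.00 dB

0.0 dB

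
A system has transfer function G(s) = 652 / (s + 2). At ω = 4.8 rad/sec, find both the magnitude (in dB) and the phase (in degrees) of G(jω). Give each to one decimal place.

|j4.8 + 2| = √(4.8² + 2²) = 5.2
|G(j4.8)| = 652 / 5.2 = 125.38
20 log₁₀(125.38) = 41.96 dB
∠(j4.8 + 2) = arctan(4.8/2) = 67.38°
∠G(j4.8) = −67.38° = -67.38°

|G| = 42.0 dB, ∠G = -67.4 deg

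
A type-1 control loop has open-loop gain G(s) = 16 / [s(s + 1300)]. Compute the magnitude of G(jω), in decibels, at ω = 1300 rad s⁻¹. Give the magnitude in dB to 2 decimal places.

|j1300 + 1300| = √(1300² + 1300²) = 1838
|j1300| = 1300
|G(j1300)| = 16 / (1838 × 1300) = 6.6945e-06
20 log₁₀(6.6945e-06) = -103.486 dB

-103.49 dB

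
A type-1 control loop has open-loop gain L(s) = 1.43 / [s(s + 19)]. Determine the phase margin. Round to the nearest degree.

90°

Gain crossover: |L(jω)| = 1 at ω ≈ 0.0753 rad s⁻¹.
∠L(j0.0753) = −90° − arctan(0.0753/19) ≈ -90.23°
PM = 180° + (-90.23°) = 89.77°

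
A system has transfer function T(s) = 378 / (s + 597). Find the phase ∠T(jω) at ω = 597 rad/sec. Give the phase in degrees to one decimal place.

-45.0 deg

∠(j597 + 597) = arctan(597/597) = 45.00°
∠T(j597) = −45.00° = -45.00°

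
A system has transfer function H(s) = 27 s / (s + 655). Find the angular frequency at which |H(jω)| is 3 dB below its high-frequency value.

655 rad/s

For a single-pole high-pass, the −3 dB point is at the pole: ω = 655 rad/s.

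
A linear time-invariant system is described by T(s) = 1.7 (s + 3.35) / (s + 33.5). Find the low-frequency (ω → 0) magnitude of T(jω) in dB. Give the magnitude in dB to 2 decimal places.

T(0) = 1.7 × 3.35 / 33.5 = 0.17
20 log₁₀(0.17) = -15.391 dB

-15.39 dB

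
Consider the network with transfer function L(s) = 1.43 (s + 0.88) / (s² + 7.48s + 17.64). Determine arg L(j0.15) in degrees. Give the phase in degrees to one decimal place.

6.0°

∠(j0.15 + 0.88) = arctan(0.15/0.88) = 9.67°
∠[(j0.15)² + 7.48(j0.15) + 17.64] = ∠[17.617 + j1.122] = 3.64°
∠L(j0.15) = 9.67° − 3.64° = 6.03°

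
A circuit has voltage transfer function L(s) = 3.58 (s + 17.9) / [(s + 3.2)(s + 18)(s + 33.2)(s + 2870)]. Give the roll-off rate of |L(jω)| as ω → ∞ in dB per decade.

With 1 zero and 4 poles, the high-frequency asymptotic slope is 20 × (1 − 4) = -60 dB/decade.

-60 dB/decade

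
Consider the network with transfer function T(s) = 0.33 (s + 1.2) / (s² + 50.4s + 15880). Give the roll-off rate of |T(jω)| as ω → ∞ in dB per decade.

With 1 zero and 2 poles, the high-frequency asymptotic slope is 20 × (1 − 2) = -20 dB/decade.

-20 dB/decade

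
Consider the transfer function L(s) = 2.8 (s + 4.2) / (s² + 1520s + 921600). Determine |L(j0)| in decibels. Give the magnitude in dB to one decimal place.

-97.9 dB

L(0) = 2.8 × 4.2 / 921600 = 1.276e-05
20 log₁₀(1.276e-05) = -97.88 dB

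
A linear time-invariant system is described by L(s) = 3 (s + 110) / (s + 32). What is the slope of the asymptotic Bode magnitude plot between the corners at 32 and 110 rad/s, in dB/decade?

In this band the factors already past their corner are: pole at 32; net slope = -20 dB/decade.

-20 dB/decade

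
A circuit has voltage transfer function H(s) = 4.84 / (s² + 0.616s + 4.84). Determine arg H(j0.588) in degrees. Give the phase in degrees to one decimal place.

-4.6°

∠[(j0.588)² + 0.616(j0.588) + 4.84] = ∠[4.4943 + j0.36221] = 4.61°
∠H(j0.588) = −4.61° = -4.61°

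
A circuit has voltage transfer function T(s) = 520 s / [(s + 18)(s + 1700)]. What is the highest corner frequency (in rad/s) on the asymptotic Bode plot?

1700 rad/s

Break frequencies occur at each pole and zero magnitude: 18 rad/s, 1700 rad/s.
The highest is 1700 rad/s.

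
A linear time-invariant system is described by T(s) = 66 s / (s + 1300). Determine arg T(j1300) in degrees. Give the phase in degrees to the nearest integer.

∠(j1300) = 90.00°
∠(j1300 + 1300) = arctan(1300/1300) = 45.00°
∠T(j1300) = 90.00° − 45.00° = 45.00°

45 deg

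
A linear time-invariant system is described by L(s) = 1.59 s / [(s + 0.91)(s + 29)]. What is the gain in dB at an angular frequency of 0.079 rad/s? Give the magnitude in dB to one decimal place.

|j0.079| = 0.079
|j0.079 + 0.91| = √(0.079² + 0.91²) = 0.9134
|j0.079 + 29| = √(0.079² + 29²) = 29
|L(j0.079)| = 1.59 × 0.079 / (0.9134 × 29) = 0.0047419
20 log₁₀(0.0047419) = -46.48 dB

-46.5 dB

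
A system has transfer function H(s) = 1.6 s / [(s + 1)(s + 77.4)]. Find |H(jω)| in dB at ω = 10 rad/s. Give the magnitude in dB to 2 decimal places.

|j10| = 10
|j10 + 1| = √(10² + 1²) = 10.05
|j10 + 77.4| = √(10² + 77.4²) = 78.04
|H(j10)| = 1.6 × 10 / (10.05 × 78.04) = 0.0204
20 log₁₀(0.0204) = -33.808 dB

-33.81 dB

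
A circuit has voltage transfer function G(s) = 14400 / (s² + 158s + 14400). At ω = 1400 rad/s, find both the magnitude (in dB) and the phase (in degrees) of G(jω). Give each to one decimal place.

|(j1400)² + 158(j1400) + 14400| = |-1.9456e+06 + j2.212e+05| = 1.958e+06
|G(j1400)| = 14400 / 1.958e+06 = 0.0073539
20 log₁₀(0.0073539) = -42.67 dB
∠[(j1400)² + 158(j1400) + 14400] = ∠[-1.9456e+06 + j2.212e+05] = 173.51°
∠G(j1400) = −173.51° = -173.51°

|G| = -42.7 dB, ∠G = -173.5°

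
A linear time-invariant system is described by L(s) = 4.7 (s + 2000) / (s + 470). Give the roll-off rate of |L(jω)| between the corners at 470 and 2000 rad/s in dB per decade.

-20 dB/decade

In this band the factors already past their corner are: pole at 470; net slope = -20 dB/decade.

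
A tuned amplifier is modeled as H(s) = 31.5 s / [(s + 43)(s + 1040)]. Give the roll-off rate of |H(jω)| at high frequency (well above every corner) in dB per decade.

-20 dB/decade

With 1 zero and 2 poles, the high-frequency asymptotic slope is 20 × (1 − 2) = -20 dB/decade.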